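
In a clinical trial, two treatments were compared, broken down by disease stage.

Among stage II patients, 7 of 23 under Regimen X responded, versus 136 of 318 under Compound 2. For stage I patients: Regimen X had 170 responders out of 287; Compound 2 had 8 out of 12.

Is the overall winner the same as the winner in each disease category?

No

Stage II: Regimen X 7/23 = 30.4%, Compound 2 136/318 = 42.8% → Compound 2
Stage I: Regimen X 170/287 = 59.2%, Compound 2 8/12 = 66.7% → Compound 2
Overall: Regimen X 177/310 = 57.1%, Compound 2 144/330 = 43.6% → Regimen X
Compound 2 wins each disease group but Regimen X wins overall — the comparison reverses. Compound 2's patients skew toward stage II, which has a lower base rate.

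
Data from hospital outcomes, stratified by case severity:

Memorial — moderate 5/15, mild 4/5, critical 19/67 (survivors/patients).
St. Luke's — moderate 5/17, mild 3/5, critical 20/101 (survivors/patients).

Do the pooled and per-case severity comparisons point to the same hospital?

Yes

Moderate: Memorial 5/15 = 33.3%, St. Luke's 5/17 = 29.4% → Memorial
Mild: Memorial 4/5 = 80.0%, St. Luke's 3/5 = 60.0% → Memorial
Critical: Memorial 19/67 = 28.4%, St. Luke's 20/101 = 19.8% → Memorial
Overall: Memorial 28/87 = 32.2%, St. Luke's 28/123 = 22.8% → Memorial
Memorial wins overall and in every case group — no reversal.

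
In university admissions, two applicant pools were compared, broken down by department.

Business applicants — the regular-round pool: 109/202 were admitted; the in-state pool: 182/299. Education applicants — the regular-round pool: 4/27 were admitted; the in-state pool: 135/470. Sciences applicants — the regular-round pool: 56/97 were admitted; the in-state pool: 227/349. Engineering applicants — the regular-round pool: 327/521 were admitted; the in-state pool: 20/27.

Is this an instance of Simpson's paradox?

Yes

Business: the regular-round pool 109/202 = 54.0%, the in-state pool 182/299 = 60.9% → the in-state pool
Education: the regular-round pool 4/27 = 14.8%, the in-state pool 135/470 = 28.7% → the in-state pool
Sciences: the regular-round pool 56/97 = 57.7%, the in-state pool 227/349 = 65.0% → the in-state pool
Engineering: the regular-round pool 327/521 = 62.8%, the in-state pool 20/27 = 74.1% → the in-state pool
Overall: the regular-round pool 496/847 = 58.6%, the in-state pool 564/1145 = 49.3% → the regular-round pool
The in-state pool wins each department group but the regular-round pool wins overall — the comparison reverses. The in-state pool's applicants skew toward Education, which has a lower base rate.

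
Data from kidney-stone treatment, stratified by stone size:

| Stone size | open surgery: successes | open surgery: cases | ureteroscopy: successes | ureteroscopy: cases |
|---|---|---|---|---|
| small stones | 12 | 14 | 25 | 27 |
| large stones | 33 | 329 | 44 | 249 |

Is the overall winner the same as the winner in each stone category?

Small stones: open surgery 12/14 = 85.7%, ureteroscopy 25/27 = 92.6% → ureteroscopy
Large stones: open surgery 33/329 = 10.0%, ureteroscopy 44/249 = 17.7% → ureteroscopy
Overall: open surgery 45/343 = 13.1%, ureteroscopy 69/276 = 25.0% → ureteroscopy
Ureteroscopy wins overall and in every stone group — no reversal.

Yes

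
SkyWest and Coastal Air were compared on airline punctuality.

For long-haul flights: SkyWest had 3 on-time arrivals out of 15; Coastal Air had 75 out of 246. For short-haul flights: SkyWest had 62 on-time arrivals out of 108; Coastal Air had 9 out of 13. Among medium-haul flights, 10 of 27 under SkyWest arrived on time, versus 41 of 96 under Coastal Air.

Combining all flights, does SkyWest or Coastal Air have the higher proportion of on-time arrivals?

Long-haul: SkyWest 3/15 = 20.0%, Coastal Air 75/246 = 30.5% → Coastal Air
Short-haul: SkyWest 62/108 = 57.4%, Coastal Air 9/13 = 69.2% → Coastal Air
Medium-haul: SkyWest 10/27 = 37.0%, Coastal Air 41/96 = 42.7% → Coastal Air
Overall: SkyWest 75/150 = 50.0%, Coastal Air 125/355 = 35.2% → SkyWest
(Coastal Air wins every route group but SkyWest wins overall — Coastal Air's flights skew toward the low-rate long-haul group.)

SkyWest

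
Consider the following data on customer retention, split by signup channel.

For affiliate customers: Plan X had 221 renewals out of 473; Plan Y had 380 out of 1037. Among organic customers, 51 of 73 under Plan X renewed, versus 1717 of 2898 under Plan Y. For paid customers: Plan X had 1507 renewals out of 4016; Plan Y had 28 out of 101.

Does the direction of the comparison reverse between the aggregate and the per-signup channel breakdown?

Affiliate: Plan X 221/473 = 46.7%, Plan Y 380/1037 = 36.6% → Plan X
Organic: Plan X 51/73 = 69.9%, Plan Y 1717/2898 = 59.2% → Plan X
Paid: Plan X 1507/4016 = 37.5%, Plan Y 28/101 = 27.7% → Plan X
Overall: Plan X 1779/4562 = 39.0%, Plan Y 2125/4036 = 52.7% → Plan Y
Plan X wins each signup group but Plan Y wins overall — the comparison reverses. Plan X's customers skew toward paid, which has a lower base rate.

Yes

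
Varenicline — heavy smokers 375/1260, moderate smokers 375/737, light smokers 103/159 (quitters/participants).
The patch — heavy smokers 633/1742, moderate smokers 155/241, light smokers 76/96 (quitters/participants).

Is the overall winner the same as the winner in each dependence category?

Heavy smokers: varenicline 375/1260 = 29.8%, the patch 633/1742 = 36.3% → the patch
Moderate smokers: varenicline 375/737 = 50.9%, the patch 155/241 = 64.3% → the patch
Light smokers: varenicline 103/159 = 64.8%, the patch 76/96 = 79.2% → the patch
Overall: varenicline 853/2156 = 39.6%, the patch 864/2079 = 41.6% → the patch
The patch wins overall and in every dependence group — no reversal.

Yes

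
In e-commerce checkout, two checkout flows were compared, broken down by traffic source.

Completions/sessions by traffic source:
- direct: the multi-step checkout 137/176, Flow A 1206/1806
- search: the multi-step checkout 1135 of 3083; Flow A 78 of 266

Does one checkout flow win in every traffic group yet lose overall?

Direct: the multi-step checkout 137/176 = 77.8%, Flow A 1206/1806 = 66.8% → the multi-step checkout
Search: the multi-step checkout 1135/3083 = 36.8%, Flow A 78/266 = 29.3% → the multi-step checkout
Overall: the multi-step checkout 1272/3259 = 39.0%, Flow A 1284/2072 = 62.0% → Flow A
The multi-step checkout wins each traffic group but Flow A wins overall — the comparison reverses. The multi-step checkout's sessions skew toward search, which has a lower base rate.

Yes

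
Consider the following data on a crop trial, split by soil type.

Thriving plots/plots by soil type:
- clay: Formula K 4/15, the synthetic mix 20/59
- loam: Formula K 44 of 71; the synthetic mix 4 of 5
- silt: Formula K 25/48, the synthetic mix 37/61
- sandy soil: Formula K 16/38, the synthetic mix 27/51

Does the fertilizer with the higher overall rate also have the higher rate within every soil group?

No

Clay: Formula K 4/15 = 26.7%, the synthetic mix 20/59 = 33.9% → the synthetic mix
Loam: Formula K 44/71 = 62.0%, the synthetic mix 4/5 = 80.0% → the synthetic mix
Silt: Formula K 25/48 = 52.1%, the synthetic mix 37/61 = 60.7% → the synthetic mix
Sandy soil: Formula K 16/38 = 42.1%, the synthetic mix 27/51 = 52.9% → the synthetic mix
Overall: Formula K 89/172 = 51.7%, the synthetic mix 88/176 = 50.0% → Formula K
The synthetic mix wins each soil group but Formula K wins overall — the comparison reverses. The synthetic mix's plots skew toward clay, which has a lower base rate.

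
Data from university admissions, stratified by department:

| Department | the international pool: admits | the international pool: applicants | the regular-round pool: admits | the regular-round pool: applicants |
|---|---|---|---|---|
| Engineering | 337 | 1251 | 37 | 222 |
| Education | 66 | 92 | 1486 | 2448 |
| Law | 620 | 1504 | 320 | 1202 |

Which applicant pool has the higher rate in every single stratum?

the international pool

Engineering: the international pool 337/1251 = 26.9%, the regular-round pool 37/222 = 16.7% → the international pool
Education: the international pool 66/92 = 71.7%, the regular-round pool 1486/2448 = 60.7% → the international pool
Law: the international pool 620/1504 = 41.2%, the regular-round pool 320/1202 = 26.6% → the international pool
The international pool has the higher rate in all 3 groups.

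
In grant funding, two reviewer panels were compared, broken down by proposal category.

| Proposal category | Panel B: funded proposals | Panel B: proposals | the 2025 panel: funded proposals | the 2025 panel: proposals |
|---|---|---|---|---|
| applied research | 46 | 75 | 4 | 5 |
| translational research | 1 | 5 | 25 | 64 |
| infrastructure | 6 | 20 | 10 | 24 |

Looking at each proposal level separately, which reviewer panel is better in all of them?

the 2025 panel

Applied research: Panel B 46/75 = 61.3%, the 2025 panel 4/5 = 80.0% → the 2025 panel
Translational research: Panel B 1/5 = 20.0%, the 2025 panel 25/64 = 39.1% → the 2025 panel
Infrastructure: Panel B 6/20 = 30.0%, the 2025 panel 10/24 = 41.7% → the 2025 panel
The 2025 panel has the higher rate in all 3 groups.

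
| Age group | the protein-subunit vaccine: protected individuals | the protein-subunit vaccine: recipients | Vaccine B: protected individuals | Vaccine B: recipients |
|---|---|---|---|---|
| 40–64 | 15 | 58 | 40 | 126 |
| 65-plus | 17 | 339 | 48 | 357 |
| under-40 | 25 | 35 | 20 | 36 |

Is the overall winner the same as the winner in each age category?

No

40–64: the protein-subunit vaccine 15/58 = 25.9%, Vaccine B 40/126 = 31.7% → Vaccine B
65-plus: the protein-subunit vaccine 17/339 = 5.0%, Vaccine B 48/357 = 13.4% → Vaccine B
Under-40: the protein-subunit vaccine 25/35 = 71.4%, Vaccine B 20/36 = 55.6% → the protein-subunit vaccine
Overall: the protein-subunit vaccine 57/432 = 13.2%, Vaccine B 108/519 = 20.8% → Vaccine B
Neither sweeps: the protein-subunit vaccine wins 1 of 3 groups, Vaccine B wins 2. Vaccine B wins overall but not every group — no Simpson reversal.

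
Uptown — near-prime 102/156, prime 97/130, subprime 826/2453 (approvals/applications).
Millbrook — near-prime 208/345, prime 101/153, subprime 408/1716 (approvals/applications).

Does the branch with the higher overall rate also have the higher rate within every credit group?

Near-prime: Uptown 102/156 = 65.4%, Millbrook 208/345 = 60.3% → Uptown
Prime: Uptown 97/130 = 74.6%, Millbrook 101/153 = 66.0% → Uptown
Subprime: Uptown 826/2453 = 33.7%, Millbrook 408/1716 = 23.8% → Uptown
Overall: Uptown 1025/2739 = 37.4%, Millbrook 717/2214 = 32.4% → Uptown
Uptown wins overall and in every credit group — no reversal.

Yes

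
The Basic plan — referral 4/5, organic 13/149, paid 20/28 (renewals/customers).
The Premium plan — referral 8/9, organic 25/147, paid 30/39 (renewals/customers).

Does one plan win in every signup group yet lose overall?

Referral: the Basic plan 4/5 = 80.0%, the Premium plan 8/9 = 88.9% → the Premium plan
Organic: the Basic plan 13/149 = 8.7%, the Premium plan 25/147 = 17.0% → the Premium plan
Paid: the Basic plan 20/28 = 71.4%, the Premium plan 30/39 = 76.9% → the Premium plan
Overall: the Basic plan 37/182 = 20.3%, the Premium plan 63/195 = 32.3% → the Premium plan
The Premium plan wins overall and in every signup group — no reversal.

No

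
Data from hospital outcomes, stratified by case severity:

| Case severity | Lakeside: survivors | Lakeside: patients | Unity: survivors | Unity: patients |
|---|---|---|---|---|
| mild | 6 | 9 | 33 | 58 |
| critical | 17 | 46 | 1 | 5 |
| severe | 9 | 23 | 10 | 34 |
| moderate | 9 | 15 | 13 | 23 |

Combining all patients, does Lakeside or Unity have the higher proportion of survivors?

Mild: Lakeside 6/9 = 66.7%, Unity 33/58 = 56.9% → Lakeside
Critical: Lakeside 17/46 = 37.0%, Unity 1/5 = 20.0% → Lakeside
Severe: Lakeside 9/23 = 39.1%, Unity 10/34 = 29.4% → Lakeside
Moderate: Lakeside 9/15 = 60.0%, Unity 13/23 = 56.5% → Lakeside
Overall: Lakeside 41/93 = 44.1%, Unity 57/120 = 47.5% → Unity
(Lakeside wins every case group but Unity wins overall — Lakeside's patients skew toward the low-rate critical group.)

Unity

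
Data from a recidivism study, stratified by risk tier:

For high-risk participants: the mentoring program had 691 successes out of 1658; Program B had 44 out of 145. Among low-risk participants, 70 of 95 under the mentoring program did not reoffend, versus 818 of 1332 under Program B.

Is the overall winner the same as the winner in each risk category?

No

High-risk: the mentoring program 691/1658 = 41.7%, Program B 44/145 = 30.3% → the mentoring program
Low-risk: the mentoring program 70/95 = 73.7%, Program B 818/1332 = 61.4% → the mentoring program
Overall: the mentoring program 761/1753 = 43.4%, Program B 862/1477 = 58.4% → Program B
The mentoring program wins each risk group but Program B wins overall — the comparison reverses. The mentoring program's participants skew toward high-risk, which has a lower base rate.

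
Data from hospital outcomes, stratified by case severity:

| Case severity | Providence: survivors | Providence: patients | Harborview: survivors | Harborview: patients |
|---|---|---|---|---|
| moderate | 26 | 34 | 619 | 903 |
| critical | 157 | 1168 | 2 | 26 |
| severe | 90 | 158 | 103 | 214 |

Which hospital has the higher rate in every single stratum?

Moderate: Providence 26/34 = 76.5%, Harborview 619/903 = 68.5% → Providence
Critical: Providence 157/1168 = 13.4%, Harborview 2/26 = 7.7% → Providence
Severe: Providence 90/158 = 57.0%, Harborview 103/214 = 48.1% → Providence
Providence has the higher rate in all 3 groups.

Providence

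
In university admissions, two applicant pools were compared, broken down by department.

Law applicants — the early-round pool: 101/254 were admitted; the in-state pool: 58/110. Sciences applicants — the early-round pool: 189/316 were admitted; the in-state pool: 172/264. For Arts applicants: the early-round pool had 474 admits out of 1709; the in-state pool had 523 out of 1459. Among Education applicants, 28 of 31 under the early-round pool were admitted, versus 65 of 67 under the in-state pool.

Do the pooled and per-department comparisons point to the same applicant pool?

Law: the early-round pool 101/254 = 39.8%, the in-state pool 58/110 = 52.7% → the in-state pool
Sciences: the early-round pool 189/316 = 59.8%, the in-state pool 172/264 = 65.2% → the in-state pool
Arts: the early-round pool 474/1709 = 27.7%, the in-state pool 523/1459 = 35.8% → the in-state pool
Education: the early-round pool 28/31 = 90.3%, the in-state pool 65/67 = 97.0% → the in-state pool
Overall: the early-round pool 792/2310 = 34.3%, the in-state pool 818/1900 = 43.1% → the in-state pool
The in-state pool wins overall and in every department group — no reversal.

Yes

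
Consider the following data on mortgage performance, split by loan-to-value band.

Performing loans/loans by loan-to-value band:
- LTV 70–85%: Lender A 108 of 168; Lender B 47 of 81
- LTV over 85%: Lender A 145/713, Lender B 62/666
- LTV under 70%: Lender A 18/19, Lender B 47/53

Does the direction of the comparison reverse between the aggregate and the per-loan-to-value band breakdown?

LTV 70–85%: Lender A 108/168 = 64.3%, Lender B 47/81 = 58.0% → Lender A
LTV over 85%: Lender A 145/713 = 20.3%, Lender B 62/666 = 9.3% → Lender A
LTV under 70%: Lender A 18/19 = 94.7%, Lender B 47/53 = 88.7% → Lender A
Overall: Lender A 271/900 = 30.1%, Lender B 156/800 = 19.5% → Lender A
Lender A wins overall and in every loan-to-value group — no reversal.

No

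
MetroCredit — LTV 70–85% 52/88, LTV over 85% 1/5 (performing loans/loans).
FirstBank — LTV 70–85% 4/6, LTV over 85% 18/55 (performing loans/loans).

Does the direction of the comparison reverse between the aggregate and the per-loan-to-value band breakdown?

LTV 70–85%: MetroCredit 52/88 = 59.1%, FirstBank 4/6 = 66.7% → FirstBank
LTV over 85%: MetroCredit 1/5 = 20.0%, FirstBank 18/55 = 32.7% → FirstBank
Overall: MetroCredit 53/93 = 57.0%, FirstBank 22/61 = 36.1% → MetroCredit
FirstBank wins each loan-to-value group but MetroCredit wins overall — the comparison reverses. FirstBank's loans skew toward LTV over 85%, which has a lower base rate.

Yes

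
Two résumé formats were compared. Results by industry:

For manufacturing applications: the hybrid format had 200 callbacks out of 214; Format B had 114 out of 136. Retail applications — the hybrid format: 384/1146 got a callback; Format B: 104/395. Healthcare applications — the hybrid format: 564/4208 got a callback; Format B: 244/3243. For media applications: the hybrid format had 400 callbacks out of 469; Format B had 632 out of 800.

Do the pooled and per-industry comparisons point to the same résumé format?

Manufacturing: the hybrid format 200/214 = 93.5%, Format B 114/136 = 83.8% → the hybrid format
Retail: the hybrid format 384/1146 = 33.5%, Format B 104/395 = 26.3% → the hybrid format
Healthcare: the hybrid format 564/4208 = 13.4%, Format B 244/3243 = 7.5% → the hybrid format
Media: the hybrid format 400/469 = 85.3%, Format B 632/800 = 79.0% → the hybrid format
Overall: the hybrid format 1548/6037 = 25.6%, Format B 1094/4574 = 23.9% → the hybrid format
The hybrid format wins overall and in every industry group — no reversal.

Yes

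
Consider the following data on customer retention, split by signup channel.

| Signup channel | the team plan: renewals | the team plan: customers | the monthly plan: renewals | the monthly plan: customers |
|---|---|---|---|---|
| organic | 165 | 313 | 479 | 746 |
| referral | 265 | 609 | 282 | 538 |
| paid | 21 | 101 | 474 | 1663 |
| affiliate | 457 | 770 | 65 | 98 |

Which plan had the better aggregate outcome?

Organic: the team plan 165/313 = 52.7%, the monthly plan 479/746 = 64.2% → the monthly plan
Referral: the team plan 265/609 = 43.5%, the monthly plan 282/538 = 52.4% → the monthly plan
Paid: the team plan 21/101 = 20.8%, the monthly plan 474/1663 = 28.5% → the monthly plan
Affiliate: the team plan 457/770 = 59.4%, the monthly plan 65/98 = 66.3% → the monthly plan
Overall: the team plan 908/1793 = 50.6%, the monthly plan 1300/3045 = 42.7% → the team plan
(The monthly plan wins every signup group but the team plan wins overall — the monthly plan's customers skew toward the low-rate paid group.)

the team plan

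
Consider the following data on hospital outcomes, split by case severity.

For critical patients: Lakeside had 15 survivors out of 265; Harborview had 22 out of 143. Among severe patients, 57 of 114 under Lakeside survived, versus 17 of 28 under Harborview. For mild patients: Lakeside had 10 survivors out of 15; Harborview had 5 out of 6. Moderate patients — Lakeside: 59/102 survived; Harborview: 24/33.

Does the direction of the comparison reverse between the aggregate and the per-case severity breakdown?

No

Critical: Lakeside 15/265 = 5.7%, Harborview 22/143 = 15.4% → Harborview
Severe: Lakeside 57/114 = 50.0%, Harborview 17/28 = 60.7% → Harborview
Mild: Lakeside 10/15 = 66.7%, Harborview 5/6 = 83.3% → Harborview
Moderate: Lakeside 59/102 = 57.8%, Harborview 24/33 = 72.7% → Harborview
Overall: Lakeside 141/496 = 28.4%, Harborview 68/210 = 32.4% → Harborview
Harborview wins overall and in every case group — no reversal.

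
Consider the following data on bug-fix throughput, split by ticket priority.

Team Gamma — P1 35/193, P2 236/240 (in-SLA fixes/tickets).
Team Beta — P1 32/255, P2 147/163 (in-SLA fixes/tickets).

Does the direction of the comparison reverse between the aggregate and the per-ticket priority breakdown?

No

P1: Team Gamma 35/193 = 18.1%, Team Beta 32/255 = 12.5% → Team Gamma
P2: Team Gamma 236/240 = 98.3%, Team Beta 147/163 = 90.2% → Team Gamma
Overall: Team Gamma 271/433 = 62.6%, Team Beta 179/418 = 42.8% → Team Gamma
Team Gamma wins overall and in every ticket group — no reversal.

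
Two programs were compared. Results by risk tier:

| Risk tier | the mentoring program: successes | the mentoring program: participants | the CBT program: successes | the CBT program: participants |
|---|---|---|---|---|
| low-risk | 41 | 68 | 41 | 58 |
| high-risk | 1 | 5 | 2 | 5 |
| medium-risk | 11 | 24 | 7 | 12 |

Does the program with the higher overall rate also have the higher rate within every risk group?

Low-risk: the mentoring program 41/68 = 60.3%, the CBT program 41/58 = 70.7% → the CBT program
High-risk: the mentoring program 1/5 = 20.0%, the CBT program 2/5 = 40.0% → the CBT program
Medium-risk: the mentoring program 11/24 = 45.8%, the CBT program 7/12 = 58.3% → the CBT program
Overall: the mentoring program 53/97 = 54.6%, the CBT program 50/75 = 66.7% → the CBT program
The CBT program wins overall and in every risk group — no reversal.

Yes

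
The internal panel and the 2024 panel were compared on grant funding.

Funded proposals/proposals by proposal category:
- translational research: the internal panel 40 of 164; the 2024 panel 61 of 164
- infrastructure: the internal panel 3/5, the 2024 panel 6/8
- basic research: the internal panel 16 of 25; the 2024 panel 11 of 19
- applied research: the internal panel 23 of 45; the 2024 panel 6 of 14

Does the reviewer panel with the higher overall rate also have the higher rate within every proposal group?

Translational research: the internal panel 40/164 = 24.4%, the 2024 panel 61/164 = 37.2% → the 2024 panel
Infrastructure: the internal panel 3/5 = 60.0%, the 2024 panel 6/8 = 75.0% → the 2024 panel
Basic research: the internal panel 16/25 = 64.0%, the 2024 panel 11/19 = 57.9% → the internal panel
Applied research: the internal panel 23/45 = 51.1%, the 2024 panel 6/14 = 42.9% → the internal panel
Overall: the internal panel 82/239 = 34.3%, the 2024 panel 84/205 = 41.0% → the 2024 panel
Neither sweeps: the internal panel wins 2 of 4 groups, the 2024 panel wins 2. The 2024 panel wins overall but not every group — no Simpson reversal.

No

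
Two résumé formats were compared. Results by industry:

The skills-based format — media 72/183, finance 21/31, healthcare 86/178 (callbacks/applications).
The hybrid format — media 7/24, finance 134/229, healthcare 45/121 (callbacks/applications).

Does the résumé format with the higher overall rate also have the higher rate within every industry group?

No

Media: the skills-based format 72/183 = 39.3%, the hybrid format 7/24 = 29.2% → the skills-based format
Finance: the skills-based format 21/31 = 67.7%, the hybrid format 134/229 = 58.5% → the skills-based format
Healthcare: the skills-based format 86/178 = 48.3%, the hybrid format 45/121 = 37.2% → the skills-based format
Overall: the skills-based format 179/392 = 45.7%, the hybrid format 186/374 = 49.7% → the hybrid format
The skills-based format wins each industry group but the hybrid format wins overall — the comparison reverses. The skills-based format's applications skew toward media, which has a lower base rate.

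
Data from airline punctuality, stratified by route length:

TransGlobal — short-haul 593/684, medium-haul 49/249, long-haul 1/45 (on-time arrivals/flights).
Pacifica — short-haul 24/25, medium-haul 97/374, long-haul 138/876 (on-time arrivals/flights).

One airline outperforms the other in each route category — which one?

Pacifica

Short-haul: TransGlobal 593/684 = 86.7%, Pacifica 24/25 = 96.0% → Pacifica
Medium-haul: TransGlobal 49/249 = 19.7%, Pacifica 97/374 = 25.9% → Pacifica
Long-haul: TransGlobal 1/45 = 2.2%, Pacifica 138/876 = 15.8% → Pacifica
Pacifica has the higher rate in all 3 groups.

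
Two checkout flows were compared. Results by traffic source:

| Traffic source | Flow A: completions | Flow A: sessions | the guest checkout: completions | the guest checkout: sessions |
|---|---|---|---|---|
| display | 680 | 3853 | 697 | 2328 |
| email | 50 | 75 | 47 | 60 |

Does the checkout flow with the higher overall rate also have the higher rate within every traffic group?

Display: Flow A 680/3853 = 17.6%, the guest checkout 697/2328 = 29.9% → the guest checkout
Email: Flow A 50/75 = 66.7%, the guest checkout 47/60 = 78.3% → the guest checkout
Overall: Flow A 730/3928 = 18.6%, the guest checkout 744/2388 = 31.2% → the guest checkout
The guest checkout wins overall and in every traffic group — no reversal.

Yes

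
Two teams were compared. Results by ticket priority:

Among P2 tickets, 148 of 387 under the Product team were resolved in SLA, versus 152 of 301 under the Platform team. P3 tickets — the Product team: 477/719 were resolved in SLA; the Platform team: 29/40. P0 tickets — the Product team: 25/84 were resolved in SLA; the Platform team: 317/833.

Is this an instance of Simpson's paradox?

P2: the Product team 148/387 = 38.2%, the Platform team 152/301 = 50.5% → the Platform team
P3: the Product team 477/719 = 66.3%, the Platform team 29/40 = 72.5% → the Platform team
P0: the Product team 25/84 = 29.8%, the Platform team 317/833 = 38.1% → the Platform team
Overall: the Product team 650/1190 = 54.6%, the Platform team 498/1174 = 42.4% → the Product team
The Platform team wins each ticket group but the Product team wins overall — the comparison reverses. The Platform team's tickets skew toward P0, which has a lower base rate.

Yes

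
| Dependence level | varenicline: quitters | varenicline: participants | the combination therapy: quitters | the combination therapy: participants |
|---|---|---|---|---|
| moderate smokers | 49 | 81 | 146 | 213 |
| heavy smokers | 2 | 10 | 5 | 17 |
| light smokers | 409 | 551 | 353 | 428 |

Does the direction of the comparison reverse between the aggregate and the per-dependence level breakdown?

Moderate smokers: varenicline 49/81 = 60.5%, the combination therapy 146/213 = 68.5% → the combination therapy
Heavy smokers: varenicline 2/10 = 20.0%, the combination therapy 5/17 = 29.4% → the combination therapy
Light smokers: varenicline 409/551 = 74.2%, the combination therapy 353/428 = 82.5% → the combination therapy
Overall: varenicline 460/642 = 71.7%, the combination therapy 504/658 = 76.6% → the combination therapy
The combination therapy wins overall and in every dependence group — no reversal.

No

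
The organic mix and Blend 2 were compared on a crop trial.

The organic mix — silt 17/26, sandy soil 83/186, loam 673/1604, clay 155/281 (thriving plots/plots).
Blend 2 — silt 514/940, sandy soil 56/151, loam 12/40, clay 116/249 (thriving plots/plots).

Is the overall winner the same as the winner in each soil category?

No

Silt: the organic mix 17/26 = 65.4%, Blend 2 514/940 = 54.7% → the organic mix
Sandy soil: the organic mix 83/186 = 44.6%, Blend 2 56/151 = 37.1% → the organic mix
Loam: the organic mix 673/1604 = 42.0%, Blend 2 12/40 = 30.0% → the organic mix
Clay: the organic mix 155/281 = 55.2%, Blend 2 116/249 = 46.6% → the organic mix
Overall: the organic mix 928/2097 = 44.3%, Blend 2 698/1380 = 50.6% → Blend 2
The organic mix wins each soil group but Blend 2 wins overall — the comparison reverses. The organic mix's plots skew toward loam, which has a lower base rate.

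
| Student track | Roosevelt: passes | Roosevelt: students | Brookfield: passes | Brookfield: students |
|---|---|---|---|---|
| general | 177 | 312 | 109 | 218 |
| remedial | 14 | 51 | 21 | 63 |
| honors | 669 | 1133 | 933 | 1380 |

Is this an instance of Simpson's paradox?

General: Roosevelt 177/312 = 56.7%, Brookfield 109/218 = 50.0% → Roosevelt
Remedial: Roosevelt 14/51 = 27.5%, Brookfield 21/63 = 33.3% → Brookfield
Honors: Roosevelt 669/1133 = 59.0%, Brookfield 933/1380 = 67.6% → Brookfield
Overall: Roosevelt 860/1496 = 57.5%, Brookfield 1063/1661 = 64.0% → Brookfield
Neither sweeps: Roosevelt wins 1 of 3 groups, Brookfield wins 2. Brookfield wins overall but not every group — no Simpson reversal.

No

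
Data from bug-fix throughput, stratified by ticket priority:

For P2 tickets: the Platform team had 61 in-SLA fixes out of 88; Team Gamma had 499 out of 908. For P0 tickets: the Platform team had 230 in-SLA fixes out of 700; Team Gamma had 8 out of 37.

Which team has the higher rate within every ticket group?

P2: the Platform team 61/88 = 69.3%, Team Gamma 499/908 = 55.0% → the Platform team
P0: the Platform team 230/700 = 32.9%, Team Gamma 8/37 = 21.6% → the Platform team
The Platform team has the higher rate in both groups.

the Platform team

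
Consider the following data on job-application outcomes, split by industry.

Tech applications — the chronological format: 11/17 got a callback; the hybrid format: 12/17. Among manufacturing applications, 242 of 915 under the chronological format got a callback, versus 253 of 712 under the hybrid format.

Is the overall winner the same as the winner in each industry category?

Tech: the chronological format 11/17 = 64.7%, the hybrid format 12/17 = 70.6% → the hybrid format
Manufacturing: the chronological format 242/915 = 26.4%, the hybrid format 253/712 = 35.5% → the hybrid format
Overall: the chronological format 253/932 = 27.1%, the hybrid format 265/729 = 36.4% → the hybrid format
The hybrid format wins overall and in every industry group — no reversal.

Yes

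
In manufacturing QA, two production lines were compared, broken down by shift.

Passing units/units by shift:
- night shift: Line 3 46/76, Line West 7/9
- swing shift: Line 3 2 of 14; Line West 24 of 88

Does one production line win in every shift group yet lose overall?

Yes

Night shift: Line 3 46/76 = 60.5%, Line West 7/9 = 77.8% → Line West
Swing shift: Line 3 2/14 = 14.3%, Line West 24/88 = 27.3% → Line West
Overall: Line 3 48/90 = 53.3%, Line West 31/97 = 32.0% → Line 3
Line West wins each shift group but Line 3 wins overall — the comparison reverses. Line West's units skew toward swing shift, which has a lower base rate.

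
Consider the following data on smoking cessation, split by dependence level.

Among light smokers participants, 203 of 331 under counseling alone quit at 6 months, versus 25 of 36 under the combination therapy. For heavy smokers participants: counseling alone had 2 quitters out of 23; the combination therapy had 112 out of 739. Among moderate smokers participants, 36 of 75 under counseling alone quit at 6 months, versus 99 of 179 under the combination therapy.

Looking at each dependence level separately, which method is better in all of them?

Light smokers: counseling alone 203/331 = 61.3%, the combination therapy 25/36 = 69.4% → the combination therapy
Heavy smokers: counseling alone 2/23 = 8.7%, the combination therapy 112/739 = 15.2% → the combination therapy
Moderate smokers: counseling alone 36/75 = 48.0%, the combination therapy 99/179 = 55.3% → the combination therapy
The combination therapy has the higher rate in all 3 groups.

the combination therapy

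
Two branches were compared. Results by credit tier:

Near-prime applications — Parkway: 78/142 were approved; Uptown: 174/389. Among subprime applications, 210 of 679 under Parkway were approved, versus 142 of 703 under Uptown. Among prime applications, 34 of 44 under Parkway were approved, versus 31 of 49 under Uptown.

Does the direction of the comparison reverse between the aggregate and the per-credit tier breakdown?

No

Near-prime: Parkway 78/142 = 54.9%, Uptown 174/389 = 44.7% → Parkway
Subprime: Parkway 210/679 = 30.9%, Uptown 142/703 = 20.2% → Parkway
Prime: Parkway 34/44 = 77.3%, Uptown 31/49 = 63.3% → Parkway
Overall: Parkway 322/865 = 37.2%, Uptown 347/1141 = 30.4% → Parkway
Parkway wins overall and in every credit group — no reversal.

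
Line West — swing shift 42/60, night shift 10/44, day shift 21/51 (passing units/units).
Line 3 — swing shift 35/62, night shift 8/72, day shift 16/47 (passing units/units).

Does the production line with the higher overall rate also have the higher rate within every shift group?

Swing shift: Line West 42/60 = 70.0%, Line 3 35/62 = 56.5% → Line West
Night shift: Line West 10/44 = 22.7%, Line 3 8/72 = 11.1% → Line West
Day shift: Line West 21/51 = 41.2%, Line 3 16/47 = 34.0% → Line West
Overall: Line West 73/155 = 47.1%, Line 3 59/181 = 32.6% → Line West
Line West wins overall and in every shift group — no reversal.

Yes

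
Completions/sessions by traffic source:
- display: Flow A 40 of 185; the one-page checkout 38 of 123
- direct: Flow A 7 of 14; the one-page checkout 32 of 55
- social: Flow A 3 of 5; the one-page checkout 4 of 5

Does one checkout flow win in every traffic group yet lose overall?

No

Display: Flow A 40/185 = 21.6%, the one-page checkout 38/123 = 30.9% → the one-page checkout
Direct: Flow A 7/14 = 50.0%, the one-page checkout 32/55 = 58.2% → the one-page checkout
Social: Flow A 3/5 = 60.0%, the one-page checkout 4/5 = 80.0% → the one-page checkout
Overall: Flow A 50/204 = 24.5%, the one-page checkout 74/183 = 40.4% → the one-page checkout
The one-page checkout wins overall and in every traffic group — no reversal.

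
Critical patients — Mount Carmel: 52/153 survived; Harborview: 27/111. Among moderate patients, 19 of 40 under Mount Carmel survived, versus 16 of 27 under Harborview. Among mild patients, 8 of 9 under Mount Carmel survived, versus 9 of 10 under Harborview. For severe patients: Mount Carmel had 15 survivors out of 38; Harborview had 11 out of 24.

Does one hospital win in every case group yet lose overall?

No

Critical: Mount Carmel 52/153 = 34.0%, Harborview 27/111 = 24.3% → Mount Carmel
Moderate: Mount Carmel 19/40 = 47.5%, Harborview 16/27 = 59.3% → Harborview
Mild: Mount Carmel 8/9 = 88.9%, Harborview 9/10 = 90.0% → Harborview
Severe: Mount Carmel 15/38 = 39.5%, Harborview 11/24 = 45.8% → Harborview
Overall: Mount Carmel 94/240 = 39.2%, Harborview 63/172 = 36.6% → Mount Carmel
Neither sweeps: Mount Carmel wins 1 of 4 groups, Harborview wins 3. Mount Carmel wins overall but not every group — no Simpson reversal.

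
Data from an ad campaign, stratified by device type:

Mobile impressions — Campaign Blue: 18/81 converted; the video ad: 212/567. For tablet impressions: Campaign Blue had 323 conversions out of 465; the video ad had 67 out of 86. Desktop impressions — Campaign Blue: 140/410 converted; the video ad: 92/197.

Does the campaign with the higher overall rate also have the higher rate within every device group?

Mobile: Campaign Blue 18/81 = 22.2%, the video ad 212/567 = 37.4% → the video ad
Tablet: Campaign Blue 323/465 = 69.5%, the video ad 67/86 = 77.9% → the video ad
Desktop: Campaign Blue 140/410 = 34.1%, the video ad 92/197 = 46.7% → the video ad
Overall: Campaign Blue 481/956 = 50.3%, the video ad 371/850 = 43.6% → Campaign Blue
The video ad wins each device group but Campaign Blue wins overall — the comparison reverses. The video ad's impressions skew toward mobile, which has a lower base rate.

No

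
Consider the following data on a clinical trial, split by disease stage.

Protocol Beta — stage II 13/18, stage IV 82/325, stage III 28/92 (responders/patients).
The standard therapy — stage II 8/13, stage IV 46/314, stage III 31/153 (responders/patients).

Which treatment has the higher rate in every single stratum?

Stage II: Protocol Beta 13/18 = 72.2%, the standard therapy 8/13 = 61.5% → Protocol Beta
Stage IV: Protocol Beta 82/325 = 25.2%, the standard therapy 46/314 = 14.6% → Protocol Beta
Stage III: Protocol Beta 28/92 = 30.4%, the standard therapy 31/153 = 20.3% → Protocol Beta
Protocol Beta has the higher rate in all 3 groups.

Protocol Beta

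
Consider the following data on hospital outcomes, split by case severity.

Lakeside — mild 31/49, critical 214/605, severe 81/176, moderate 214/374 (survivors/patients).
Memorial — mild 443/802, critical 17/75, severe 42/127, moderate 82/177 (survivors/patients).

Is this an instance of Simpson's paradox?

Mild: Lakeside 31/49 = 63.3%, Memorial 443/802 = 55.2% → Lakeside
Critical: Lakeside 214/605 = 35.4%, Memorial 17/75 = 22.7% → Lakeside
Severe: Lakeside 81/176 = 46.0%, Memorial 42/127 = 33.1% → Lakeside
Moderate: Lakeside 214/374 = 57.2%, Memorial 82/177 = 46.3% → Lakeside
Overall: Lakeside 540/1204 = 44.9%, Memorial 584/1181 = 49.4% → Memorial
Lakeside wins each case group but Memorial wins overall — the comparison reverses. Lakeside's patients skew toward critical, which has a lower base rate.

Yes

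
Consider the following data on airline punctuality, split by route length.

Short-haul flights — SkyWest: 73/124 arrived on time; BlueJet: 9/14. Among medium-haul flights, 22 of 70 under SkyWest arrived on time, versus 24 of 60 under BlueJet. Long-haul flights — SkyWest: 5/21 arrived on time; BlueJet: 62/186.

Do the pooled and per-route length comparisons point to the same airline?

Short-haul: SkyWest 73/124 = 58.9%, BlueJet 9/14 = 64.3% → BlueJet
Medium-haul: SkyWest 22/70 = 31.4%, BlueJet 24/60 = 40.0% → BlueJet
Long-haul: SkyWest 5/21 = 23.8%, BlueJet 62/186 = 33.3% → BlueJet
Overall: SkyWest 100/215 = 46.5%, BlueJet 95/260 = 36.5% → SkyWest
BlueJet wins each route group but SkyWest wins overall — the comparison reverses. BlueJet's flights skew toward long-haul, which has a lower base rate.

No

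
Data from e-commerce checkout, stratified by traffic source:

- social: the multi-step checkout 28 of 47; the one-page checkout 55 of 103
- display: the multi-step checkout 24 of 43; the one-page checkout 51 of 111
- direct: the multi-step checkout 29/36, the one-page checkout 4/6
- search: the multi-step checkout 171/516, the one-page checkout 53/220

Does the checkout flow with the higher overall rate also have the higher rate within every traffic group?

Social: the multi-step checkout 28/47 = 59.6%, the one-page checkout 55/103 = 53.4% → the multi-step checkout
Display: the multi-step checkout 24/43 = 55.8%, the one-page checkout 51/111 = 45.9% → the multi-step checkout
Direct: the multi-step checkout 29/36 = 80.6%, the one-page checkout 4/6 = 66.7% → the multi-step checkout
Search: the multi-step checkout 171/516 = 33.1%, the one-page checkout 53/220 = 24.1% → the multi-step checkout
Overall: the multi-step checkout 252/642 = 39.3%, the one-page checkout 163/440 = 37.0% → the multi-step checkout
The multi-step checkout wins overall and in every traffic group — no reversal.

Yes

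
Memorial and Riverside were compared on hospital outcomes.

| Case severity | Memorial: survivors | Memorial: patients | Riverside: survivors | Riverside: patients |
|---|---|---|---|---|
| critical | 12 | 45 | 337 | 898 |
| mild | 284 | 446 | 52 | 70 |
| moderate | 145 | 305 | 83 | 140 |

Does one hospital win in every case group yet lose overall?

Yes

Critical: Memorial 12/45 = 26.7%, Riverside 337/898 = 37.5% → Riverside
Mild: Memorial 284/446 = 63.7%, Riverside 52/70 = 74.3% → Riverside
Moderate: Memorial 145/305 = 47.5%, Riverside 83/140 = 59.3% → Riverside
Overall: Memorial 441/796 = 55.4%, Riverside 472/1108 = 42.6% → Memorial
Riverside wins each case group but Memorial wins overall — the comparison reverses. Riverside's patients skew toward critical, which has a lower base rate.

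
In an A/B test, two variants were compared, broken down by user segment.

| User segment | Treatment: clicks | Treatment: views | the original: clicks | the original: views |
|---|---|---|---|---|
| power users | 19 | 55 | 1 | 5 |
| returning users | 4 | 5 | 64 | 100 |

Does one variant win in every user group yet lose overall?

Power users: Treatment 19/55 = 34.5%, the original 1/5 = 20.0% → Treatment
Returning users: Treatment 4/5 = 80.0%, the original 64/100 = 64.0% → Treatment
Overall: Treatment 23/60 = 38.3%, the original 65/105 = 61.9% → the original
Treatment wins each user group but the original wins overall — the comparison reverses. Treatment's views skew toward power users, which has a lower base rate.

Yes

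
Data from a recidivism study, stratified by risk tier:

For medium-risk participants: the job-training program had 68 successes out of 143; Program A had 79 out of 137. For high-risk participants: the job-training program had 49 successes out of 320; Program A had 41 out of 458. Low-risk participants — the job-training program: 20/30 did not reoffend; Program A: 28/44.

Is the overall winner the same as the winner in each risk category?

Medium-risk: the job-training program 68/143 = 47.6%, Program A 79/137 = 57.7% → Program A
High-risk: the job-training program 49/320 = 15.3%, Program A 41/458 = 9.0% → the job-training program
Low-risk: the job-training program 20/30 = 66.7%, Program A 28/44 = 63.6% → the job-training program
Overall: the job-training program 137/493 = 27.8%, Program A 148/639 = 23.2% → the job-training program
Neither sweeps: the job-training program wins 2 of 3 groups, Program A wins 1. The job-training program wins overall but not every group — no Simpson reversal.

No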